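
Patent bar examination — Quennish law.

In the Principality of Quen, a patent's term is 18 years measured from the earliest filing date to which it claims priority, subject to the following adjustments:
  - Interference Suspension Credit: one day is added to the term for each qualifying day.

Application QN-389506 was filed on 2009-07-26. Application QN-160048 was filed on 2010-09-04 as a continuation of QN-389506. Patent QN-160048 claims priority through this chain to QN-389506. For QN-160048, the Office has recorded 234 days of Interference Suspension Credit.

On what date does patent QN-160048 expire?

March 16, 2028

Earliest priority filing: 26 July 2009.
Base term: 26 July 2009 + 18 years → 26 July 2027.
Interference Suspension Credit: +234 days → 16 March 2028.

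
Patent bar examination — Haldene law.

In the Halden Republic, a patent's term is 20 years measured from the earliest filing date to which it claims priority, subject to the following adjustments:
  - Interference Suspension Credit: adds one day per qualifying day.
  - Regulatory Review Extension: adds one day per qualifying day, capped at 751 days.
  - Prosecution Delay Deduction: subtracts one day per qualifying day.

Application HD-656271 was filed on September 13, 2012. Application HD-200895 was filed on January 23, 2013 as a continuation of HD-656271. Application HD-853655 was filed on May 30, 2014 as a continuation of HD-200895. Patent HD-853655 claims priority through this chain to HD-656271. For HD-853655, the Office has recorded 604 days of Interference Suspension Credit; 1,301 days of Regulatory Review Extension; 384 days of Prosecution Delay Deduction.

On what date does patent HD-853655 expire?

Earliest priority filing: 13 September 2012.
Base term: 13 September 2012 + 20 years → 13 September 2032.
Interference Suspension Credit: +604 days → 10 May 2034.
Regulatory Review Extension: 1301 days claimed exceeds the 751-day cap, so +751 days → 30 May 2036.
Prosecution Delay Deduction: −384 days → 12 May 2035.

May 12, 2035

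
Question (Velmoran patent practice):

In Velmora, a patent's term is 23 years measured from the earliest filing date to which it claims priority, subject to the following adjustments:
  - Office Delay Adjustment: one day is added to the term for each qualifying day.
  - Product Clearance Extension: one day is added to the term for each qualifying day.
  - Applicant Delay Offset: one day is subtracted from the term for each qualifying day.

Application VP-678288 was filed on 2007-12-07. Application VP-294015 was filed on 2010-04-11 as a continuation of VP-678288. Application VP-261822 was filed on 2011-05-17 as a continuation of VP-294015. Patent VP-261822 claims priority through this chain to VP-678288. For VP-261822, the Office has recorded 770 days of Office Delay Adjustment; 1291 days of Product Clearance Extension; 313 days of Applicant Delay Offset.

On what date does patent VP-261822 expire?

Earliest priority filing: 7 December 2007.
Base term: 7 December 2007 + 23 years → 7 December 2030.
Office Delay Adjustment: +770 days → 15 January 2033.
Product Clearance Extension: +1291 days → 29 July 2036.
Applicant Delay Offset: −313 days → 20 September 2035.

September 20, 2035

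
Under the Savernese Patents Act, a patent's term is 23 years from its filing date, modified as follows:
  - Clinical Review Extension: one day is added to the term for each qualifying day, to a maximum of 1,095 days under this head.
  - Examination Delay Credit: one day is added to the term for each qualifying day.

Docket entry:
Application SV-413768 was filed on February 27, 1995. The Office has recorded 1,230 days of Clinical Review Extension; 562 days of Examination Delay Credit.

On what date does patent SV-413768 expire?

Base term: filing date + 23 years → 27 February 2018.
Clinical Review Extension: 1230 days claimed exceeds the 1095-day cap, so +1095 days → 26 February 2021.
Examination Delay Credit: +562 days → 11 September 2022.

September 11, 2022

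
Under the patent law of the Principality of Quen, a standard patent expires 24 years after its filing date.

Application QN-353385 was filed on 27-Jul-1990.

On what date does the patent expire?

2014-07-27

Filing date + 24 years → 27 July 2014.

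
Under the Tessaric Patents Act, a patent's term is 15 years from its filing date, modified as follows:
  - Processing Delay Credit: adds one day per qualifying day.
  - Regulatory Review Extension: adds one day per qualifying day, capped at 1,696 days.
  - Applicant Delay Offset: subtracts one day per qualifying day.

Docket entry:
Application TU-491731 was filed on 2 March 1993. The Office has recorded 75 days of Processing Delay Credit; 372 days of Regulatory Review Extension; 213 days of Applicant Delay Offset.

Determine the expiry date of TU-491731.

Base term: filing date + 15 years → 2 March 2008.
Processing Delay Credit: +75 days → 16 May 2008.
Regulatory Review Extension: 372 days (within the 1696-day cap) → +372 days → 23 May 2009.
Applicant Delay Offset: −213 days → 22 October 2008.

2008-10-22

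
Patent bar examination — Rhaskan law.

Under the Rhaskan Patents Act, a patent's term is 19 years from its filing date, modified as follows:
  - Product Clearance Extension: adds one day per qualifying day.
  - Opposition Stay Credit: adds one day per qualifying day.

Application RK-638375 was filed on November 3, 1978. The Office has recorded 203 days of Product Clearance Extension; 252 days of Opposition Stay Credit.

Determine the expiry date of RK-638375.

Base term: filing date + 19 years → 3 November 1997.
Product Clearance Extension: +203 days → 25 May 1998.
Opposition Stay Credit: +252 days → 1 February 1999.

1999-02-01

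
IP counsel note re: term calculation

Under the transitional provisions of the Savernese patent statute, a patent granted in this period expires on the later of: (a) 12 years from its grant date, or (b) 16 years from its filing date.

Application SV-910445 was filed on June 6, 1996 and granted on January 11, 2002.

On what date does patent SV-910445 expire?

(a) grant + 12 years → 11 January 2014.
(b) filing + 16 years → 6 June 2012.
Later of the two: 11 January 2014.

January 11, 2014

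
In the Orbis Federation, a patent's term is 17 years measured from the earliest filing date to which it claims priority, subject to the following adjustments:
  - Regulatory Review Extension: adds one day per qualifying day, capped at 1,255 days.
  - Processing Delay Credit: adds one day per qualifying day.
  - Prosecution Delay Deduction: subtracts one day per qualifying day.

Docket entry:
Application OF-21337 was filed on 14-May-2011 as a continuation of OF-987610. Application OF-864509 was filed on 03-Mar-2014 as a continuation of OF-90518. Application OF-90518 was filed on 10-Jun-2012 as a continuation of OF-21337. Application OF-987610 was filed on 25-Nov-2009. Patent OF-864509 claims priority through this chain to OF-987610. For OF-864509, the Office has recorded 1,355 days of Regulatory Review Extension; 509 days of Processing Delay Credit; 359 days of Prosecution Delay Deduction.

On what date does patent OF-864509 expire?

September 30, 2030

Earliest priority filing: 25 November 2009.
Base term: 25 November 2009 + 17 years → 25 November 2026.
Regulatory Review Extension: 1355 days claimed exceeds the 1255-day cap, so +1255 days → 3 May 2030.
Processing Delay Credit: +509 days → 24 September 2031.
Prosecution Delay Deduction: −359 days → 30 September 2030.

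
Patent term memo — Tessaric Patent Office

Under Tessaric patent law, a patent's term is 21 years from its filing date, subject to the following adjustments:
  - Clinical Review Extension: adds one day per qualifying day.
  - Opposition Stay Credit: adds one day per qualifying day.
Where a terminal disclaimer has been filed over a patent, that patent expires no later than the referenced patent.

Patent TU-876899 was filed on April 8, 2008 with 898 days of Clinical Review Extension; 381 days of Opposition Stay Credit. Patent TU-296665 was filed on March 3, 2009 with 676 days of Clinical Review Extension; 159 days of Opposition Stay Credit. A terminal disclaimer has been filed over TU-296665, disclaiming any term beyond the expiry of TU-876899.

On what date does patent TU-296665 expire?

Natural term of TU-296665:
  Base: filing + 21 years → 3 March 2030.
  Clinical Review Extension: +676 days → 8 January 2032.
  Opposition Stay Credit: +159 days → 15 June 2032.
Expiry of referenced patent TU-876899:
  Base: filing + 21 years → 8 April 2029.
  Clinical Review Extension: +898 days → 23 September 2031.
  Opposition Stay Credit: +381 days → 8 October 2032.
Terminal disclaimer: TU-296665 expires on the earlier of 15 June 2032 and 8 October 2032.

2032-06-15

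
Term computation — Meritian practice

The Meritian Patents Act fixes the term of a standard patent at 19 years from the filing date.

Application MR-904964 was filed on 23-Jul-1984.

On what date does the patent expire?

Filing date + 19 years → 23 July 2003.

July 23, 2003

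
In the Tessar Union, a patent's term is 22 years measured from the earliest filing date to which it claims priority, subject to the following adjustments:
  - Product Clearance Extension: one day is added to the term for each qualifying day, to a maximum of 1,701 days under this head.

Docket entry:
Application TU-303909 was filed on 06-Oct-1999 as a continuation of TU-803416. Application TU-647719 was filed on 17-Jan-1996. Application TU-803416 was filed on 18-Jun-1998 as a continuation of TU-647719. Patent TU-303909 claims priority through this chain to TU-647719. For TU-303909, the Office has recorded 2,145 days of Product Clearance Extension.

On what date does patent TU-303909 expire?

2022-09-14

Earliest priority filing: 17 January 1996.
Base term: 17 January 1996 + 22 years → 17 January 2018.
Product Clearance Extension: 2145 days claimed exceeds the 1701-day cap, so +1701 days → 14 September 2022.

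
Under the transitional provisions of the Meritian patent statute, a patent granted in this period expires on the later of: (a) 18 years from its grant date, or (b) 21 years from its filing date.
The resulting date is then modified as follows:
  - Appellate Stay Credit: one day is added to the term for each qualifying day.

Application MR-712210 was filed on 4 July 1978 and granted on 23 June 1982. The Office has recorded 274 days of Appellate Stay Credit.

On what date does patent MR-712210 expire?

2001-03-24

(a) grant + 18 years → 23 June 2000.
(b) filing + 21 years → 4 July 1999.
Later of the two: 23 June 2000.
Appellate Stay Credit: +274 days → 24 March 2001.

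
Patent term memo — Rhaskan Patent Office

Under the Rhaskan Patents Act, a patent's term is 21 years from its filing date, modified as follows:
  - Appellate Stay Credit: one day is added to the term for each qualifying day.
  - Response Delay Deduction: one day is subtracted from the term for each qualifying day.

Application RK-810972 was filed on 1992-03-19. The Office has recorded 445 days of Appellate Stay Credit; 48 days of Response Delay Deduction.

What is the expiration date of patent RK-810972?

Base term: filing date + 21 years → 19 March 2013.
Appellate Stay Credit: +445 days → 7 June 2014.
Response Delay Deduction: −48 days → 20 April 2014.

2014-04-20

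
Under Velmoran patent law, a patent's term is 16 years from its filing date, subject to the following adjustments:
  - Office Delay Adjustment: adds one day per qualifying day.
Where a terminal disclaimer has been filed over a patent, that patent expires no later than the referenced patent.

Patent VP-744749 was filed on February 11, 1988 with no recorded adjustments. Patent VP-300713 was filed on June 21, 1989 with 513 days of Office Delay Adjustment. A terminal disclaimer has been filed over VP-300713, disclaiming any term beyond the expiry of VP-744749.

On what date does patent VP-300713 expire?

February 11, 2004

Natural term of VP-300713:
  Base: filing + 16 years → 21 June 2005.
  Office Delay Adjustment: +513 days → 16 November 2006.
Expiry of referenced patent VP-744749:
  Base: filing + 16 years → 11 February 2004.
Terminal disclaimer: VP-300713 expires on the earlier of 16 November 2006 and 11 February 2004.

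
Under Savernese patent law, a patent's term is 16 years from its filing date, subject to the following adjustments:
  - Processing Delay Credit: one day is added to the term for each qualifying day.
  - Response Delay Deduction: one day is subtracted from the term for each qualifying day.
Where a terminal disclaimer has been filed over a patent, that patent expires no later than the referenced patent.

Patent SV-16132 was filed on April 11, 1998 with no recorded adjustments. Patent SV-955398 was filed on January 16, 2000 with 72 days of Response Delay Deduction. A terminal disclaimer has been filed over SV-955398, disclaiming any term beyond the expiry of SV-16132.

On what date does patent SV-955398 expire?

Natural term of SV-955398:
  Base: filing + 16 years → 16 January 2016.
  Response Delay Deduction: −72 days → 5 November 2015.
Expiry of referenced patent SV-16132:
  Base: filing + 16 years → 11 April 2014.
Terminal disclaimer: SV-955398 expires on the earlier of 5 November 2015 and 11 April 2014.

April 11, 2014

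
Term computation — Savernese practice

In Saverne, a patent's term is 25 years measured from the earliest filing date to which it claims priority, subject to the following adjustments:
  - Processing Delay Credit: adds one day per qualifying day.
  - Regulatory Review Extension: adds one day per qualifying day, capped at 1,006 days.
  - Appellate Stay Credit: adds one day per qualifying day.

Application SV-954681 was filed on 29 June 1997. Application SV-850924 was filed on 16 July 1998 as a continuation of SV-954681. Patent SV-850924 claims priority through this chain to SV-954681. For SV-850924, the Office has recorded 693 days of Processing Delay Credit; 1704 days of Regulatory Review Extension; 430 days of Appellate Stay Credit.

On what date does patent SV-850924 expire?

April 27, 2028

Earliest priority filing: 29 June 1997.
Base term: 29 June 1997 + 25 years → 29 June 2022.
Processing Delay Credit: +693 days → 22 May 2024.
Regulatory Review Extension: 1704 days claimed exceeds the 1006-day cap, so +1006 days → 22 February 2027.
Appellate Stay Credit: +430 days → 27 April 2028.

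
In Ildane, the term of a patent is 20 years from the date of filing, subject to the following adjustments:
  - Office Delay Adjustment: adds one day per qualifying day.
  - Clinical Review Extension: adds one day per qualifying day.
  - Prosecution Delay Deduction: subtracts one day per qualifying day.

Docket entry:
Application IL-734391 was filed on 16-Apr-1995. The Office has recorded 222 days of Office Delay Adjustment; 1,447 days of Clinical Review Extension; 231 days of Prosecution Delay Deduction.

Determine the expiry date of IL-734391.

2019-03-24

Base term: filing date + 20 years → 16 April 2015.
Office Delay Adjustment: +222 days → 24 November 2015.
Clinical Review Extension: +1447 days → 10 November 2019.
Prosecution Delay Deduction: −231 days → 24 March 2019.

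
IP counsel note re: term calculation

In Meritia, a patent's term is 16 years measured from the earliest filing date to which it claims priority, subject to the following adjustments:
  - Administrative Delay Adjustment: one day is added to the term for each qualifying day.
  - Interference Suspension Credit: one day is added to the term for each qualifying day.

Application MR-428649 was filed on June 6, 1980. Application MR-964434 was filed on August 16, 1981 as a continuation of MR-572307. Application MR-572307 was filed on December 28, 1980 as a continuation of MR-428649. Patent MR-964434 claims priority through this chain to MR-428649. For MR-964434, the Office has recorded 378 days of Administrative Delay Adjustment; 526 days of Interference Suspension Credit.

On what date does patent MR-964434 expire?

1998-11-27

Earliest priority filing: 6 June 1980.
Base term: 6 June 1980 + 16 years → 6 June 1996.
Administrative Delay Adjustment: +378 days → 19 June 1997.
Interference Suspension Credit: +526 days → 27 November 1998.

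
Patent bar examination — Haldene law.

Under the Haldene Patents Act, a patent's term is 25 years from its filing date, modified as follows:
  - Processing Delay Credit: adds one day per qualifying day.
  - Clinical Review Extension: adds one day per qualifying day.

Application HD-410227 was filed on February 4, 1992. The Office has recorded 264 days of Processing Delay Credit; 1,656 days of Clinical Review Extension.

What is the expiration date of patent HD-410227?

2022-05-09

Base term: filing date + 25 years → 4 February 2017.
Processing Delay Credit: +264 days → 26 October 2017.
Clinical Review Extension: +1656 days → 9 May 2022.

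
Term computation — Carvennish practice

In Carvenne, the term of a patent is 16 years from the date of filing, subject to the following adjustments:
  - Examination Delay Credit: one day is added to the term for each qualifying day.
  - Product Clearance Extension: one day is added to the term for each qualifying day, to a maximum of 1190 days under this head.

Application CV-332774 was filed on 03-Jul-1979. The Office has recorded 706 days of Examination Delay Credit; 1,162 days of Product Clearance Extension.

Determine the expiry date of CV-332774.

Base term: filing date + 16 years → 3 July 1995.
Examination Delay Credit: +706 days → 8 June 1997.
Product Clearance Extension: 1162 days (within the 1190-day cap) → +1162 days → 13 August 2000.

August 13, 2000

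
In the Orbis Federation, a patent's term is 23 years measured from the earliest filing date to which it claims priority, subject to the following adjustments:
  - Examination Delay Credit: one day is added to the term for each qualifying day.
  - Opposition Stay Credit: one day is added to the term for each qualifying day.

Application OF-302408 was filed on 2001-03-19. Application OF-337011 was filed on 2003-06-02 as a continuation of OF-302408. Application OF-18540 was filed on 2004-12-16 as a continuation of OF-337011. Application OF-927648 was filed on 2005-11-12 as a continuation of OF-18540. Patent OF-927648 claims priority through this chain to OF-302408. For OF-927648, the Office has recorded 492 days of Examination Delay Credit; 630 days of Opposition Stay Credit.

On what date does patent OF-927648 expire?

April 15, 2027

Earliest priority filing: 19 March 2001.
Base term: 19 March 2001 + 23 years → 19 March 2024.
Examination Delay Credit: +492 days → 24 July 2025.
Opposition Stay Credit: +630 days → 15 April 2027.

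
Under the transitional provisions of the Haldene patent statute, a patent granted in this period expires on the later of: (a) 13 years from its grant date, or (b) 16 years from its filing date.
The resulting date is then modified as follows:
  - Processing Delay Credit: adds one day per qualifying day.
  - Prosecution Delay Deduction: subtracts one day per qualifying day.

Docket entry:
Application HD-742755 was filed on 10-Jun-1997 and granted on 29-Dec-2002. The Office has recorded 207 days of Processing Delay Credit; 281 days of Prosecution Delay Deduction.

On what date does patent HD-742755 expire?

October 16, 2015

(a) grant + 13 years → 29 December 2015.
(b) filing + 16 years → 10 June 2013.
Later of the two: 29 December 2015.
Processing Delay Credit: +207 days → 23 July 2016.
Prosecution Delay Deduction: −281 days → 16 October 2015.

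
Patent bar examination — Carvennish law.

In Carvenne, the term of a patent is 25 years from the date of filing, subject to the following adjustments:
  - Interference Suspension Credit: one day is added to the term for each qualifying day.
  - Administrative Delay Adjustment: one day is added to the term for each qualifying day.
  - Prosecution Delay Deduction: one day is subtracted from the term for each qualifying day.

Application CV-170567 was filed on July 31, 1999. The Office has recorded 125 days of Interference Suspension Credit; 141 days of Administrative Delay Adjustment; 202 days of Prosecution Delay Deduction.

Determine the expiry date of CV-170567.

2024-10-03

Base term: filing date + 25 years → 31 July 2024.
Interference Suspension Credit: +125 days → 3 December 2024.
Administrative Delay Adjustment: +141 days → 23 April 2025.
Prosecution Delay Deduction: −202 days → 3 October 2024.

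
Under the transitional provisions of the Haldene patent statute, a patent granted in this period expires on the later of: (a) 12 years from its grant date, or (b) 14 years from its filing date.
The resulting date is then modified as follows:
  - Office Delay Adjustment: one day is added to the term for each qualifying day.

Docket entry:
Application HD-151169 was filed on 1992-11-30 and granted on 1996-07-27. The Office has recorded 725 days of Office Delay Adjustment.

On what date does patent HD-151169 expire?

July 22, 2010

(a) grant + 12 years → 27 July 2008.
(b) filing + 14 years → 30 November 2006.
Later of the two: 27 July 2008.
Office Delay Adjustment: +725 days → 22 July 2010.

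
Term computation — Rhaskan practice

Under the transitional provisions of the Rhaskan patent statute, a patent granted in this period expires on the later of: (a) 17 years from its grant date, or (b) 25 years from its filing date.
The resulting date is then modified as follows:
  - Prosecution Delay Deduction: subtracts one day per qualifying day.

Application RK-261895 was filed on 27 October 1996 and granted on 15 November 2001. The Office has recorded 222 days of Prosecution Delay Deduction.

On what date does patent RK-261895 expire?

March 19, 2021

(a) grant + 17 years → 15 November 2018.
(b) filing + 25 years → 27 October 2021.
Later of the two: 27 October 2021.
Prosecution Delay Deduction: −222 days → 19 March 2021.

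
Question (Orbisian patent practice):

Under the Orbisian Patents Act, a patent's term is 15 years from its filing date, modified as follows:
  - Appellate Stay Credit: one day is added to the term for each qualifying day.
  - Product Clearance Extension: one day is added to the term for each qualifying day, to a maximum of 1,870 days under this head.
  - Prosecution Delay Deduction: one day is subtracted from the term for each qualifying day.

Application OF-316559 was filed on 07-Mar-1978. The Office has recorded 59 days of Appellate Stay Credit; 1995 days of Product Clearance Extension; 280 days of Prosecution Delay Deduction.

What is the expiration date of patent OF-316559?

Base term: filing date + 15 years → 7 March 1993.
Appellate Stay Credit: +59 days → 5 May 1993.
Product Clearance Extension: 1995 days claimed exceeds the 1870-day cap, so +1870 days → 18 June 1998.
Prosecution Delay Deduction: −280 days → 11 September 1997.

September 11, 1997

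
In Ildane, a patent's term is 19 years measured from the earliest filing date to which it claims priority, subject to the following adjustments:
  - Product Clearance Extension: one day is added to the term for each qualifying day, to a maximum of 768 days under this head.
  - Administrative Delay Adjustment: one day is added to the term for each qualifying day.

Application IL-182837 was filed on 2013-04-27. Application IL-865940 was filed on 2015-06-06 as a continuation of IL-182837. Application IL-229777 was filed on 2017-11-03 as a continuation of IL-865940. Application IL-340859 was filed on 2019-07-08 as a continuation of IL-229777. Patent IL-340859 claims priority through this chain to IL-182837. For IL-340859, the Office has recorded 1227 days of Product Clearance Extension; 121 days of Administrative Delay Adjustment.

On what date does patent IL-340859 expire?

Earliest priority filing: 27 April 2013.
Base term: 27 April 2013 + 19 years → 27 April 2032.
Product Clearance Extension: 1227 days claimed exceeds the 768-day cap, so +768 days → 4 June 2034.
Administrative Delay Adjustment: +121 days → 3 October 2034.

2034-10-03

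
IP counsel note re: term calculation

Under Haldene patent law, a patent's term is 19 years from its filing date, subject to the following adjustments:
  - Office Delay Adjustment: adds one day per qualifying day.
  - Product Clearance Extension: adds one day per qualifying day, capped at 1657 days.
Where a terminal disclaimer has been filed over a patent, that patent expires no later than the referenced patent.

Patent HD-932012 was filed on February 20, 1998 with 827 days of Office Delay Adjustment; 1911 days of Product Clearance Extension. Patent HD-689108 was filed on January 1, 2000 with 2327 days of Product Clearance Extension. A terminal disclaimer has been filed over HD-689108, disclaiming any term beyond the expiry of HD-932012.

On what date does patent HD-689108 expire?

July 16, 2023

Natural term of HD-689108:
  Base: filing + 19 years → 1 January 2019.
  Product Clearance Extension: 2327 days claimed exceeds the 1657-day cap, so +1657 days → 16 July 2023.
Expiry of referenced patent HD-932012:
  Base: filing + 19 years → 20 February 2017.
  Office Delay Adjustment: +827 days → 28 May 2019.
  Product Clearance Extension: 1911 days claimed exceeds the 1657-day cap, so +1657 days → 10 December 2023.
Terminal disclaimer: HD-689108 expires on the earlier of 16 July 2023 and 10 December 2023.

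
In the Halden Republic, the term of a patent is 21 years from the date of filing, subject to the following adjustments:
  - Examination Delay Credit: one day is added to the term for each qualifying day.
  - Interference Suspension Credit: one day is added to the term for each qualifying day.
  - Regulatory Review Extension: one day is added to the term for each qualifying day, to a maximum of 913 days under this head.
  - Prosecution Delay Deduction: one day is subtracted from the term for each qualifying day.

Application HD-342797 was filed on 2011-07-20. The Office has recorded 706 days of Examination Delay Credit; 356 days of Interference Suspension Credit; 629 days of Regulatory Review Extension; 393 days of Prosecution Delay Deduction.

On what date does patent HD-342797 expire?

Base term: filing date + 21 years → 20 July 2032.
Examination Delay Credit: +706 days → 26 June 2034.
Interference Suspension Credit: +356 days → 17 June 2035.
Regulatory Review Extension: 629 days (within the 913-day cap) → +629 days → 7 March 2037.
Prosecution Delay Deduction: −393 days → 8 February 2036.

2036-02-08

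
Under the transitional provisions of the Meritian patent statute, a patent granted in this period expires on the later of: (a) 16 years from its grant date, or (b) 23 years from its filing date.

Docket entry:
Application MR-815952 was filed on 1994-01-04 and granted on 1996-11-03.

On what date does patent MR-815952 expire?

(a) grant + 16 years → 3 November 2012.
(b) filing + 23 years → 4 January 2017.
Later of the two: 4 January 2017.

January 4, 2017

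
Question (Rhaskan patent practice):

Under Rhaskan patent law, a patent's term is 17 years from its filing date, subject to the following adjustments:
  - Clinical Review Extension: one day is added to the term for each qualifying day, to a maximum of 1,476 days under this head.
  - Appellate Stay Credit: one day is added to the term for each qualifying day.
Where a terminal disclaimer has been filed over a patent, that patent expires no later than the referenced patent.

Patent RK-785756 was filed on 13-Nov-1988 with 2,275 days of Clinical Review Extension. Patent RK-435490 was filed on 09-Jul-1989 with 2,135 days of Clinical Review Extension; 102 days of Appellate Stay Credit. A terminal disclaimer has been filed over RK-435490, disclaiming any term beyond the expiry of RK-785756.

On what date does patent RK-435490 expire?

2009-11-28

Natural term of RK-435490:
  Base: filing + 17 years → 9 July 2006.
  Clinical Review Extension: 2135 days claimed exceeds the 1476-day cap, so +1476 days → 24 July 2010.
  Appellate Stay Credit: +102 days → 3 November 2010.
Expiry of referenced patent RK-785756:
  Base: filing + 17 years → 13 November 2005.
  Clinical Review Extension: 2275 days claimed exceeds the 1476-day cap, so +1476 days → 28 November 2009.
Terminal disclaimer: RK-435490 expires on the earlier of 3 November 2010 and 28 November 2009.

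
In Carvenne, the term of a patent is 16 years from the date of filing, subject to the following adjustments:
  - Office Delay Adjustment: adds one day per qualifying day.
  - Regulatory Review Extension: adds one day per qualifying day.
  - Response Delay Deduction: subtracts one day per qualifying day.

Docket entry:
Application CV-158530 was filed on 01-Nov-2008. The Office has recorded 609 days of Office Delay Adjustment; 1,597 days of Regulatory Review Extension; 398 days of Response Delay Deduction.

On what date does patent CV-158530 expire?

October 14, 2029

Base term: filing date + 16 years → 1 November 2024.
Office Delay Adjustment: +609 days → 3 July 2026.
Regulatory Review Extension: +1597 days → 16 November 2030.
Response Delay Deduction: −398 days → 14 October 2029.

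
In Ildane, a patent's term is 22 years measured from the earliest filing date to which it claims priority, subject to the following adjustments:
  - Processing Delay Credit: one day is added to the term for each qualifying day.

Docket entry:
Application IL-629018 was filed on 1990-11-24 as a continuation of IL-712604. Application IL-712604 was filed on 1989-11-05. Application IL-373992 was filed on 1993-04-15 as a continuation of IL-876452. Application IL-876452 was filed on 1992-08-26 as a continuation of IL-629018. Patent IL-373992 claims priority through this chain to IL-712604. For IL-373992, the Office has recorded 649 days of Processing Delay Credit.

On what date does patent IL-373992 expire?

Earliest priority filing: 5 November 1989.
Base term: 5 November 1989 + 22 years → 5 November 2011.
Processing Delay Credit: +649 days → 15 August 2013.

2013-08-15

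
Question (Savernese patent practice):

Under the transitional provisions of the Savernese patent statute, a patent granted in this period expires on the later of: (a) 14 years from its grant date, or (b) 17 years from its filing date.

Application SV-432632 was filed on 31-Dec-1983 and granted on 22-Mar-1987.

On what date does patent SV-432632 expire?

2001-03-22

(a) grant + 14 years → 22 March 2001.
(b) filing + 17 years → 31 December 2000.
Later of the two: 22 March 2001.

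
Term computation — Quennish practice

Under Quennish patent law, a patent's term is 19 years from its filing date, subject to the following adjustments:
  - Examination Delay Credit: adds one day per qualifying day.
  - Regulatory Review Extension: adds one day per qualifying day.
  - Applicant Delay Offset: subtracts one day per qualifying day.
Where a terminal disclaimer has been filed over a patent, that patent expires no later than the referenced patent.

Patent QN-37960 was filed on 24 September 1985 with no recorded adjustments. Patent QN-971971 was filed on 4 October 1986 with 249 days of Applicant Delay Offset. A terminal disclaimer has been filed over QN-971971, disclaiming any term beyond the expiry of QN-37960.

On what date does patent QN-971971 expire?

Natural term of QN-971971:
  Base: filing + 19 years → 4 October 2005.
  Applicant Delay Offset: −249 days → 28 January 2005.
Expiry of referenced patent QN-37960:
  Base: filing + 19 years → 24 September 2004.
Terminal disclaimer: QN-971971 expires on the earlier of 28 January 2005 and 24 September 2004.

2004-09-24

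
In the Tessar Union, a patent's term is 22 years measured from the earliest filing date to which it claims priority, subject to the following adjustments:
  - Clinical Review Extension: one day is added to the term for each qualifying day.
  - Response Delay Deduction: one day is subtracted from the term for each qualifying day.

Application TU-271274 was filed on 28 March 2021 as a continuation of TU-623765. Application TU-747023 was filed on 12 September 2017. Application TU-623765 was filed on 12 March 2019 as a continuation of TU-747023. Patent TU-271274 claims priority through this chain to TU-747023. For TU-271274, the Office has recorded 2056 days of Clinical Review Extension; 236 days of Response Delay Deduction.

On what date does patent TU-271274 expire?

September 5, 2044

Earliest priority filing: 12 September 2017.
Base term: 12 September 2017 + 22 years → 12 September 2039.
Clinical Review Extension: +2056 days → 29 April 2045.
Response Delay Deduction: −236 days → 5 September 2044.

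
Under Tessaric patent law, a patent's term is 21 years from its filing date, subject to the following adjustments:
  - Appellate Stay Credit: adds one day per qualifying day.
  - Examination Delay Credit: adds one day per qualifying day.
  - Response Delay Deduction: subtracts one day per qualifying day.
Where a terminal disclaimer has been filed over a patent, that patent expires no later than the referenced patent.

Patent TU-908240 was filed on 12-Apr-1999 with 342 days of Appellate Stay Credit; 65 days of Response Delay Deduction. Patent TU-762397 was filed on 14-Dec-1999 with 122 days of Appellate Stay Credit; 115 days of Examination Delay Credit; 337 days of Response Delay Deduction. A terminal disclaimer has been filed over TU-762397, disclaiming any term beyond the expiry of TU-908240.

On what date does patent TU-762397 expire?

September 5, 2020

Natural term of TU-762397:
  Base: filing + 21 years → 14 December 2020.
  Appellate Stay Credit: +122 days → 15 April 2021.
  Examination Delay Credit: +115 days → 8 August 2021.
  Response Delay Deduction: −337 days → 5 September 2020.
Expiry of referenced patent TU-908240:
  Base: filing + 21 years → 12 April 2020.
  Appellate Stay Credit: +342 days → 20 March 2021.
  Response Delay Deduction: −65 days → 14 January 2021.
Terminal disclaimer: TU-762397 expires on the earlier of 5 September 2020 and 14 January 2021.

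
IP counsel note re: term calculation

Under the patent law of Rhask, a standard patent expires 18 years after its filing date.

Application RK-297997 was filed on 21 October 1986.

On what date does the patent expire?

2004-10-21

Filing date + 18 years → 21 October 2004.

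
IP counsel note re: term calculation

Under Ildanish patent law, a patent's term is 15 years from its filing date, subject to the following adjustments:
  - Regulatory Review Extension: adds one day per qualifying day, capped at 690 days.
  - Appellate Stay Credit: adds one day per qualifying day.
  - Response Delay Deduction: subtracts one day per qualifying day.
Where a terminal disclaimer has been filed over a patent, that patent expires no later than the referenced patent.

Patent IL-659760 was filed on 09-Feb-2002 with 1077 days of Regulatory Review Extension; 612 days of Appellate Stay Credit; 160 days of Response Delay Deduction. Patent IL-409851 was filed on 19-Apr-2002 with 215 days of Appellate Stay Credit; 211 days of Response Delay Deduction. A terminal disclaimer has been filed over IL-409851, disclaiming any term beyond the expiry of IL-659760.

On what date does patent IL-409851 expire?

Natural term of IL-409851:
  Base: filing + 15 years → 19 April 2017.
  Appellate Stay Credit: +215 days → 20 November 2017.
  Response Delay Deduction: −211 days → 23 April 2017.
Expiry of referenced patent IL-659760:
  Base: filing + 15 years → 9 February 2017.
  Regulatory Review Extension: 1077 days claimed exceeds the 690-day cap, so +690 days → 31 December 2018.
  Appellate Stay Credit: +612 days → 3 September 2020.
  Response Delay Deduction: −160 days → 27 March 2020.
Terminal disclaimer: IL-409851 expires on the earlier of 23 April 2017 and 27 March 2020.

April 23, 2017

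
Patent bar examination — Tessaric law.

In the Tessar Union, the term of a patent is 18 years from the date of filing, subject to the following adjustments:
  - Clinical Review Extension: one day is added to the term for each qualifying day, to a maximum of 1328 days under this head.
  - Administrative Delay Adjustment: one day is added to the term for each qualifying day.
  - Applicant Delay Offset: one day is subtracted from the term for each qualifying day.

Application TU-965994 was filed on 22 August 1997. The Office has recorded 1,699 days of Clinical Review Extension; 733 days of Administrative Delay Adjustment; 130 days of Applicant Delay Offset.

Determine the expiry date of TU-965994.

2020-12-04

Base term: filing date + 18 years → 22 August 2015.
Clinical Review Extension: 1699 days claimed exceeds the 1328-day cap, so +1328 days → 11 April 2019.
Administrative Delay Adjustment: +733 days → 13 April 2021.
Applicant Delay Offset: −130 days → 4 December 2020.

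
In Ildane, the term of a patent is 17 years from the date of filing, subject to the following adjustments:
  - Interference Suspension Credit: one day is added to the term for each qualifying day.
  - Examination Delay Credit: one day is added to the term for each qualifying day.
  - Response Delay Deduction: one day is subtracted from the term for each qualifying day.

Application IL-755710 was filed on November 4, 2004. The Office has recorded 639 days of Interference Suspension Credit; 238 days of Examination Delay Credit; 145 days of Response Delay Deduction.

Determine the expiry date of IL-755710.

Base term: filing date + 17 years → 4 November 2021.
Interference Suspension Credit: +639 days → 5 August 2023.
Examination Delay Credit: +238 days → 30 March 2024.
Response Delay Deduction: −145 days → 6 November 2023.

November 6, 2023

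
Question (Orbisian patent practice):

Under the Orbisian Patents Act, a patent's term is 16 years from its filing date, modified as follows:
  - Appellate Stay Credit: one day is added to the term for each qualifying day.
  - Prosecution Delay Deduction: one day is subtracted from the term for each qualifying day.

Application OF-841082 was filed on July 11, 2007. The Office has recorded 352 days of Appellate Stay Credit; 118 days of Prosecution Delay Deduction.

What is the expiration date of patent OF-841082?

Base term: filing date + 16 years → 11 July 2023.
Appellate Stay Credit: +352 days → 27 June 2024.
Prosecution Delay Deduction: −118 days → 1 March 2024.

2024-03-01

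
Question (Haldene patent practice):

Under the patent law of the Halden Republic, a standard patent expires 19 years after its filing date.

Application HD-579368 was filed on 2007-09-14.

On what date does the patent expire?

Filing date + 19 years → 14 September 2026.

2026-09-14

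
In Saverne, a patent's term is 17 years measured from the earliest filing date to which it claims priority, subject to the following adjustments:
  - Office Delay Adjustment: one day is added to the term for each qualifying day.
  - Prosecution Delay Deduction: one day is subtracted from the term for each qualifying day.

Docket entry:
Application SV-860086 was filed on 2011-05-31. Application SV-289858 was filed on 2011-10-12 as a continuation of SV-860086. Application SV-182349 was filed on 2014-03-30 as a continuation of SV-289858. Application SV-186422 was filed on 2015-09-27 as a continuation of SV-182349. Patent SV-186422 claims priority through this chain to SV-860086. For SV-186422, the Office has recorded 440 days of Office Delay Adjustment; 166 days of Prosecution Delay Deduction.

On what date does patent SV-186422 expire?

March 1, 2029

Earliest priority filing: 31 May 2011.
Base term: 31 May 2011 + 17 years → 31 May 2028.
Office Delay Adjustment: +440 days → 14 August 2029.
Prosecution Delay Deduction: −166 days → 1 March 2029.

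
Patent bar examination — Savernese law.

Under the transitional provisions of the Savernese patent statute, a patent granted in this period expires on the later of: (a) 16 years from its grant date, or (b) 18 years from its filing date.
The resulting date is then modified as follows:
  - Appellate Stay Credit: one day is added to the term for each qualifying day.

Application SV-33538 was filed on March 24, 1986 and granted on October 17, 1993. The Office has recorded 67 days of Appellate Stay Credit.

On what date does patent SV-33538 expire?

December 23, 2009

(a) grant + 16 years → 17 October 2009.
(b) filing + 18 years → 24 March 2004.
Later of the two: 17 October 2009.
Appellate Stay Credit: +67 days → 23 December 2009.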